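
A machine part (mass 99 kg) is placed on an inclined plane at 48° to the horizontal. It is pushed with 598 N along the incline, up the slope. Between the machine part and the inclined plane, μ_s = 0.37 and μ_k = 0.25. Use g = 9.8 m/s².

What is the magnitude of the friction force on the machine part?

Normal force: N = m g cos θ = 99 × 9.8 × cos 48° = 649.2 N.
For equilibrium along the incline the friction force must supply f = m g sin θ − P = 721 − 598 = 123 N (positive meaning up-slope).
Static friction can supply at most μ_s N = 240.2 N.
Since |123| ≤ 240.2 N, no slip — friction simply equals what equilibrium demands.

f ≈ 123 N (up the incline)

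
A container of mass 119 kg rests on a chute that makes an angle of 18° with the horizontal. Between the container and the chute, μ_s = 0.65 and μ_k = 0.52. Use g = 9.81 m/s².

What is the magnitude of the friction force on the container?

f ≈ 361 N (up the incline)

Normal force: N = m g cos θ = 119 × 9.81 × cos 18° = 1110 N.
For equilibrium along the incline, friction must balance the weight component: f = m g sin θ = 360.7 N up the slope.
The static-friction ceiling is μ_s N = 0.65 × 1110 = 721.7 N.
Since |360.7| ≤ 721.7 N, the container remains in static equilibrium and friction takes exactly the required value.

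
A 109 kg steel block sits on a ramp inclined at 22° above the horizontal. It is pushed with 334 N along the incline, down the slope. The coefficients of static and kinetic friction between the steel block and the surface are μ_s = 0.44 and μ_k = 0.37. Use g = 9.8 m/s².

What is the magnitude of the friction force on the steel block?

Normal force: N = m g cos θ = 109 × 9.8 × cos 22° = 990.4 N.
Parallel to the incline, ΣF = 0 gives f = m g sin θ + P = 400.2 + 334 = 734.2 N (up-slope positive).
Maximum static friction available: μ_s N = 0.44 × 990.4 = 435.8 N.
|734.2| exceeds 435.8 N, so the steel block slips down-slope; friction is kinetic, f = μ_k N = 0.37×990.4 = 366 N.

f ≈ 366 N (up the incline)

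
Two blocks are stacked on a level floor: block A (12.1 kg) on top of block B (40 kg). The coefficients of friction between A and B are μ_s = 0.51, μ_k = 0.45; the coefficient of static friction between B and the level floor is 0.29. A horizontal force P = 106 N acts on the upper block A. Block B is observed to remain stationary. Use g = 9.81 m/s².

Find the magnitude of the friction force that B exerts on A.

Normal force at the A–B interface: N₁ = m_A g = 118.7 N.
So the A–B interface can sustain at most μ_s N₁ = 60.54 N of static friction.
P = 106 N exceeds that limit, so A slips over B and the interface friction becomes kinetic: f₁ = μ_k N₁ = 0.45×118.7 = 53.4 N.
B experiences an equal 53.4 N forward from A (third law). B is in equilibrium, so the floor supplies f₂ = 53.4 N of static friction (limit μ_s(m_A+m_B)g = 148.2 N, not exceeded).

f ≈ 53.4 N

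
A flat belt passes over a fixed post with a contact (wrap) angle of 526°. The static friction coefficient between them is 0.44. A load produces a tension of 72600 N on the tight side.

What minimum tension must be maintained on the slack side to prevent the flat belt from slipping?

T_min ≈ 1280 N

Capstan equation at impending slip: T_tight/T_slack = e^{μβ}.
β = 526° = 9.18 rad; e^{μβ} = e^{0.44×9.18} = 56.79.
T_slack = T_tight / e^{μβ} = 72600 / 56.79 = 1280 N.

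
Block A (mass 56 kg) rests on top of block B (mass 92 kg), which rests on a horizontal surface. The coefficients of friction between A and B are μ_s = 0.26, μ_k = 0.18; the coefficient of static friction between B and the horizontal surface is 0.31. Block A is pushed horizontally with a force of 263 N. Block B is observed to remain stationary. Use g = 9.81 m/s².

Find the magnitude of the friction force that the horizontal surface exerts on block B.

The normal force B exerts on A is simply A's weight, N₁ = 549.4 N.
Maximum static friction on A from B: μ_s N₁ = 0.26×549.4 = 142.8 N.
P = 263 N exceeds that limit, so A slips over B and the interface friction becomes kinetic: f₁ = μ_k N₁ = 0.18×549.4 = 98.9 N.
B experiences an equal 98.9 N forward from A (third law). B is in equilibrium, so the floor supplies f₂ = 98.9 N of static friction (limit μ_s(m_A+m_B)g = 450.1 N, not exceeded).

f ≈ 98.9 N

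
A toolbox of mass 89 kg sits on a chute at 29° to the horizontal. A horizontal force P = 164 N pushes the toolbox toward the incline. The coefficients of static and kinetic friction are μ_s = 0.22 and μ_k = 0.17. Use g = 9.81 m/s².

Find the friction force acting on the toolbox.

The horizontal push has a component P sin θ into the surface, so N = m g cos θ + P sin θ = 763.6 + 79.51 = 843.1 N.
Parallel to the incline: P cos θ − m g sin θ = 143.4 − 423.3 = -279.8 N; the friction needed to balance this is 279.8 N acting up the slope.
The limit of static friction is μ_s N = 185.5 N.
|f_req| = 279.8 > 185.5 N → the toolbox slides down the incline; f = μ_k N = 0.17 × 843.1 = 143 N.

f ≈ 143 N (up the incline)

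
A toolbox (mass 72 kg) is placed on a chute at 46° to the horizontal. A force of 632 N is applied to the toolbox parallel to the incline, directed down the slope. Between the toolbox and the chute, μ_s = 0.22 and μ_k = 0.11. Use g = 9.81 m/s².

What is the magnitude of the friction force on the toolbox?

f ≈ 54 N (up the incline)

Normal force: N = m g cos θ = 72 × 9.81 × cos 46° = 490.7 N.
Parallel to the incline, ΣF = 0 gives f = m g sin θ + P = 508.1 + 632 = 1140 N (up-slope positive).
Static friction can supply at most μ_s N = 107.9 N.
Since |1140| > 107.9 N, static friction cannot hold it; the toolbox slides down the incline and kinetic friction applies: f = μ_k N = 0.11 × 490.7 = 54 N.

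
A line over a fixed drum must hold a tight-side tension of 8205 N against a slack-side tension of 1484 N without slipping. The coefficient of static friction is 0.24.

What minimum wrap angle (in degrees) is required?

T₂/T₁ = e^{μβ} → β = ln(T₂/T₁)/μ.
β = ln(8205/1484)/0.24 = 1.71/0.24 = 7.125 rad.
In degrees: β = 7.125 × 180/π = 408°.

β_min ≈ 408°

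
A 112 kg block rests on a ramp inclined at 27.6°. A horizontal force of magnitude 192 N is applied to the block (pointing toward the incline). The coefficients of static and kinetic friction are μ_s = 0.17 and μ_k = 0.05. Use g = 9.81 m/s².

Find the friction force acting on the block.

The horizontal push has a component P sin θ into the surface, so N = m g cos θ + P sin θ = 973.7 + 88.95 = 1063 N.
Parallel to the incline: P cos θ − m g sin θ = 170.2 − 509 = -338.9 N; the friction needed to balance this is 338.9 N acting up the slope.
Maximum static friction: μ_s N = 0.17 × 1063 = 180.6 N.
|f_req| = 338.9 > 180.6 N → the block slides down the incline; f = μ_k N = 0.05 × 1063 = 53.1 N.

f ≈ 53.1 N (up the incline)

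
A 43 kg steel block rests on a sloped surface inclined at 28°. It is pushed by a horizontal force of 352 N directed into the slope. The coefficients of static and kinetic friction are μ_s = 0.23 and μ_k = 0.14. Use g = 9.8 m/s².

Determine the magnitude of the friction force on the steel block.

The horizontal push has a component P sin θ into the surface, so N = m g cos θ + P sin θ = 372.1 + 165.3 = 537.3 N.
Parallel to the incline: P cos θ − m g sin θ = 310.8 − 197.8 = 113 N; the friction needed to balance this is 113 N acting down the slope.
The limit of static friction is μ_s N = 123.6 N.
Since 113 N is within the 123.6 N limit, the steel block stays put and friction is exactly 113 N.

f ≈ 113 N (down the incline)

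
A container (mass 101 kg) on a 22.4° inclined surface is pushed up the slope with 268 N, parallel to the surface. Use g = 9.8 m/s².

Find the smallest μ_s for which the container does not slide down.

N = m g cos θ = 915.1 N.
Friction must make up the shortfall along the incline: f = m g sin θ − P = 377.2 − 268 = 109.2 N.
At the threshold f = μ_s N, so μ_s,min = 109.2/915.1 = 0.119.

μ_s,min ≈ 0.119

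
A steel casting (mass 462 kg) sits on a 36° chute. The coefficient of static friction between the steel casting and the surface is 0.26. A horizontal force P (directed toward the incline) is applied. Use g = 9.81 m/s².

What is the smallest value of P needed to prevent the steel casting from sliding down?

The steel casting tends to slide down (tan θ > μ_s), so at the point of impending slip friction acts up-slope at its limit: f = μ_s N.
Perpendicular to the incline: N = m g cos θ + P sin θ.
Along the incline: P cos θ + μ_s N = m g sin θ, i.e. P cos θ + μ_s (m g cos θ + P sin θ) = m g sin θ.
Solving, P (cos θ + μ_s sin θ) = m g (sin θ − μ_s cos θ), so P = 4530×0.3774/0.9618 = 1780 N.

P_min ≈ 1780 N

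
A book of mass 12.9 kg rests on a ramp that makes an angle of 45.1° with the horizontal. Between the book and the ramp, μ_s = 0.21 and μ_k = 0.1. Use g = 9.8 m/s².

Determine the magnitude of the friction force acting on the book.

Normal force: N = m g cos θ = 12.9 × 9.8 × cos 45.1° = 89.24 N.
Along the slope the weight component is m g sin θ = 89.55 N; friction must supply exactly this, acting up-slope.
Maximum static friction available: μ_s N = 0.21 × 89.24 = 18.74 N.
|89.55| exceeds 18.74 N, so the book slips down-slope; friction is kinetic, f = μ_k N = 0.1×89.24 = 8.92 N.

f ≈ 8.92 N (up the incline)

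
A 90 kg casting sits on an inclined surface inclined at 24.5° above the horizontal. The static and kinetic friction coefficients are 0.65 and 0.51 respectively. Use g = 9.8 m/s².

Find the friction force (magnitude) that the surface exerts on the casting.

f ≈ 366 N (up the incline)

Normal force: N = m g cos θ = 90 × 9.8 × cos 24.5° = 802.6 N.
For equilibrium along the incline, friction must balance the weight component: f = m g sin θ = 365.8 N up the slope.
Maximum static friction available: μ_s N = 0.65 × 802.6 = 521.7 N.
Since |365.8| ≤ 521.7 N, the casting remains in static equilibrium and friction takes exactly the required value.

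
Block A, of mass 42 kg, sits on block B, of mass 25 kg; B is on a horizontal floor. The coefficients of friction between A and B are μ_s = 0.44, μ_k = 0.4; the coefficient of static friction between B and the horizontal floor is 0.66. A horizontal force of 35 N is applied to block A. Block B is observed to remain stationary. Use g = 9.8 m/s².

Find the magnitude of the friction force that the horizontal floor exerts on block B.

f ≈ 35 N

Between the blocks, N₁ = m_A g = 411.6 N.
Maximum static friction on A from B: μ_s N₁ = 0.44×411.6 = 181.1 N.
Since P = 35 N ≤ 181.1 N, A does not slip on B; friction on A equals P = 35 N.
By Newton's third law B feels 35 N forward from A. With B stationary, the floor's static friction on B balances it: f₂ = 35 N (well within μ_s(m_A+m_B)g = 433.4 N).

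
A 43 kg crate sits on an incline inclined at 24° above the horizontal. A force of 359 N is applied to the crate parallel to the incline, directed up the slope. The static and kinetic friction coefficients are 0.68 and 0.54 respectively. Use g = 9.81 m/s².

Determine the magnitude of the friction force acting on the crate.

The normal reaction is N = m g cos θ = 385.4 N.
Parallel to the incline, ΣF = 0 gives f = m g sin θ − P = 171.6 − 359 = -187.4 N (up-slope positive).
The static-friction ceiling is μ_s N = 0.68 × 385.4 = 262 N.
Since |-187.4| ≤ 262 N, static friction is sufficient; f equals the required value, not μ_s N.

f ≈ 187 N (down the incline)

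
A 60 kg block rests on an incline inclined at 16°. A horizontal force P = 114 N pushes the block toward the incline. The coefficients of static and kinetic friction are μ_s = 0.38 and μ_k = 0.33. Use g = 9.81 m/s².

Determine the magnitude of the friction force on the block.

Resolve perpendicular to the incline: N = m g cos θ + P sin θ = 60×9.81×cos 16° + 114×sin 16° = 597.2 N.
Parallel to the incline: P cos θ − m g sin θ = 109.6 − 162.2 = -52.66 N; the friction needed to balance this is 52.66 N acting up the slope.
The limit of static friction is μ_s N = 226.9 N.
|f_req| = 52.66 ≤ 226.9 N → the block is in equilibrium; friction equals the required value.

f ≈ 52.7 N (up the incline)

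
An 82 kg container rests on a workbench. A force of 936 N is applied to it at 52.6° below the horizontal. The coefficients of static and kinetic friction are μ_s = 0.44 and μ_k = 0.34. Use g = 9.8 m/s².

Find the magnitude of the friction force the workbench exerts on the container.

The vertical component of P adds to the normal force: N = m g + P sin α = 803.6 + 743.6 = 1547 N.
For equilibrium, f = P cos α = 936×cos 52.6° = 568.5 N.
The static-friction limit is μ_s N = 680.8 N.
Since 568.5 N does not exceed the limit, the container stays at rest and f = 569 N.

f ≈ 569 N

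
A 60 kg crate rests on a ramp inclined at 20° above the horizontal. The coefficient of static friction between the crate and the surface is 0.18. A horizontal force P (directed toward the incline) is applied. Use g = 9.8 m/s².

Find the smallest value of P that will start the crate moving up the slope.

At impending motion up the slope, friction acts down-slope at its limit: f = μ_s N.
Perpendicular to the incline: N = m g cos θ + P sin θ.
Along the incline: P cos θ = m g sin θ + μ_s N = m g sin θ + μ_s (m g cos θ + P sin θ).
Solving, P (cos θ − μ_s sin θ) = m g (sin θ + μ_s cos θ), so P = 60×9.8×(sin 20° + 0.18 cos 20°)/(cos 20° − 0.18 sin 20°) = 588×0.5112/0.8781 = 342 N.

P ≈ 342 N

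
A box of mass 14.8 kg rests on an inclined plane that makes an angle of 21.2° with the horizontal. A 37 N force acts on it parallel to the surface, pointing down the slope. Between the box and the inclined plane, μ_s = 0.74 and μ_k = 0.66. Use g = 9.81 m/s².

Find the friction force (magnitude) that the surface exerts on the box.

Perpendicular to the surface, N = m g cos θ = 14.8·9.81·cos 21.2° = 135.4 N.
The friction needed for equilibrium is m g sin θ + P = 52.5 + 37 = 89.5 N, measured positive up-slope.
Maximum static friction available: μ_s N = 0.74 × 135.4 = 100.2 N.
Since |89.5| ≤ 100.2 N, the box remains in static equilibrium and friction takes exactly the required value.

f ≈ 89.5 N (up the incline)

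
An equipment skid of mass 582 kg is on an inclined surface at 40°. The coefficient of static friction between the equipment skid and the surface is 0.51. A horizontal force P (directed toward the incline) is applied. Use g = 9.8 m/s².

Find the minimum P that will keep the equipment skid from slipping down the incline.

The equipment skid tends to slide down (tan θ > μ_s), so at the point of impending slip friction acts up-slope at its limit: f = μ_s N.
Perpendicular to the incline: N = m g cos θ + P sin θ.
Along the incline: P cos θ + μ_s N = m g sin θ, i.e. P cos θ + μ_s (m g cos θ + P sin θ) = m g sin θ.
Solving, P (cos θ + μ_s sin θ) = m g (sin θ − μ_s cos θ), so P = 5700×0.2521/1.094 = 1310 N.

P_min ≈ 1310 N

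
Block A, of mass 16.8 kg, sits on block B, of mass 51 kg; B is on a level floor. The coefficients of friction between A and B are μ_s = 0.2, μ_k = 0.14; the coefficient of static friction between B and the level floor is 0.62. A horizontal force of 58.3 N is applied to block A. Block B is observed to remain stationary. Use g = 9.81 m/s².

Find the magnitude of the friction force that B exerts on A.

Between the blocks, N₁ = m_A g = 164.8 N.
So the A–B interface can sustain at most μ_s N₁ = 32.96 N of static friction.
P = 58.3 N exceeds that limit, so A slips over B and the interface friction becomes kinetic: f₁ = μ_k N₁ = 0.14×164.8 = 23.1 N.
B experiences an equal 23.1 N forward from A (third law). B is in equilibrium, so the floor supplies f₂ = 23.1 N of static friction (limit μ_s(m_A+m_B)g = 412.4 N, not exceeded).

f ≈ 23.1 N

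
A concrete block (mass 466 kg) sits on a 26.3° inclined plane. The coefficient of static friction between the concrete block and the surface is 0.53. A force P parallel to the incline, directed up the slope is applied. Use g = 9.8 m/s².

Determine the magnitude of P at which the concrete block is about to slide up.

P ≈ 4190 N

At impending motion up the slope, friction acts down-slope at its limit: f = μ_s N.
P is parallel to the surface, so N = m g cos θ = 4090 N.
Along the incline: P = m g sin θ + μ_s N = 2020 + 0.53×4090 = 4190 N.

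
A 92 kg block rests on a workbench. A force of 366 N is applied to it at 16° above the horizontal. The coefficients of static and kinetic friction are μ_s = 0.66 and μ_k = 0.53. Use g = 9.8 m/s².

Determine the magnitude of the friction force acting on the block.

Vertical equilibrium gives N = m g − P sin α = 800.7 N.
For equilibrium, f = P cos α = 366×cos 16° = 351.8 N.
The static-friction limit is μ_s N = 528.5 N.
351.8 ≤ 528.5 N → static; friction equals the required 352 N.

f ≈ 352 N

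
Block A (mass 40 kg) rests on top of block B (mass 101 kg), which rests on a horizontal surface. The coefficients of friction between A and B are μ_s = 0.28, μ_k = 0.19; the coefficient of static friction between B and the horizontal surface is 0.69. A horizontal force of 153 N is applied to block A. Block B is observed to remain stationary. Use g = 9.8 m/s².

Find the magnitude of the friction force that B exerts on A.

The normal force B exerts on A is simply A's weight, N₁ = 392 N.
Maximum static friction on A from B: μ_s N₁ = 0.28×392 = 109.8 N.
Since P = 153 N > 109.8 N, A slides on B; the A–B friction is kinetic: f₁ = μ_k N₁ = 0.19×392 = 74.5 N.
By Newton's third law B feels 74.5 N forward from A. With B stationary, the floor's static friction on B balances it: f₂ = 74.5 N (well within μ_s(m_A+m_B)g = 953.4 N).

f ≈ 74.5 N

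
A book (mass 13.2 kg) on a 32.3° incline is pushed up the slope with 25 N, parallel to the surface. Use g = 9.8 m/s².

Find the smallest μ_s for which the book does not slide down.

N = m g cos θ = 109.3 N.
Friction must make up the shortfall along the incline: f = m g sin θ − P = 69.12 − 25 = 44.12 N.
At the threshold f = μ_s N, so μ_s,min = 44.12/109.3 = 0.404.

μ_s,min ≈ 0.404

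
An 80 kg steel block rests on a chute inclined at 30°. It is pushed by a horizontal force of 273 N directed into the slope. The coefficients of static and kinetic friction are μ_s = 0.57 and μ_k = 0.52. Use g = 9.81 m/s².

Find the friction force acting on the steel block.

Resolve perpendicular to the incline: N = m g cos θ + P sin θ = 80×9.81×cos 30° + 273×sin 30° = 816.2 N.
Along the incline, the net driving force (taking up-slope positive) is P cos θ − m g sin θ = 236.4 − 392.4 = -156 N, so equilibrium requires friction f = 156 N (up-slope).
The limit of static friction is μ_s N = 465.2 N.
Since 156 N is within the 465.2 N limit, the steel block stays put and friction is exactly 156 N.

f ≈ 156 N (up the incline)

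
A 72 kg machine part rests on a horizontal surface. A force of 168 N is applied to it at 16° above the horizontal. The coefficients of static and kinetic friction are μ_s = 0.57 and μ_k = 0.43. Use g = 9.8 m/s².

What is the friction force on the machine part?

The vertical component of P reduces the normal force: N = m g − P sin α = 705.6 − 46.31 = 659.3 N.
The horizontal driving force is P cos α = 161.5 N, so equilibrium needs friction f = 161.5 N.
μ_s N = 0.57 × 659.3 = 375.8 N.
Since 161.5 N does not exceed the limit, the machine part stays at rest and f = 161 N.

f ≈ 161 N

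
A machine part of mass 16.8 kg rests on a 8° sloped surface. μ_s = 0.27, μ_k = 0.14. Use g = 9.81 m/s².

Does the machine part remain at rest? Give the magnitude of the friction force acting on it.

f ≈ 22.9 N

N = m g cos θ = 163 N.
Down-slope weight component: m g sin θ = 22.9 N.
μ_s N = 44.1 N.
22.9 ≤ 44.1 N, so it stays put; friction = 22.9 N.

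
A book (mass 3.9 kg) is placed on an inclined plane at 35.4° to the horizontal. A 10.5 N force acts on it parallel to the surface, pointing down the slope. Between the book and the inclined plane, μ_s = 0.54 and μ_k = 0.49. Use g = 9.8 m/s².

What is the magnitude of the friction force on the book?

f ≈ 15.3 N (up the incline)

The normal reaction is N = m g cos θ = 31.15 N.
The friction needed for equilibrium is m g sin θ + P = 22.14 + 10.5 = 32.64 N, measured positive up-slope.
The static-friction ceiling is μ_s N = 0.54 × 31.15 = 16.82 N.
|32.64| exceeds 16.82 N, so the book slips down-slope; friction is kinetic, f = μ_k N = 0.49×31.15 = 15.3 N.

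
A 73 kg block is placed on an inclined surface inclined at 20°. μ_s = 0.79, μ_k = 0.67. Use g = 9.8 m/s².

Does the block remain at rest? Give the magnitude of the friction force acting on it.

f ≈ 245 N

N = m g cos θ = 672 N.
Down-slope weight component: m g sin θ = 245 N.
μ_s N = 531 N.
245 ≤ 531 N, so it stays put; friction = 245 N.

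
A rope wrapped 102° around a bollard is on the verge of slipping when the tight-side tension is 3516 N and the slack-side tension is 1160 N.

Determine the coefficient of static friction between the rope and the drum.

T₂/T₁ = e^{μβ} → μ = ln(T₂/T₁)/β.
β = 102° = 1.78 rad.
μ = ln(3516/1160)/1.78 = ln(3.031)/1.78 = 0.623.

μ ≈ 0.623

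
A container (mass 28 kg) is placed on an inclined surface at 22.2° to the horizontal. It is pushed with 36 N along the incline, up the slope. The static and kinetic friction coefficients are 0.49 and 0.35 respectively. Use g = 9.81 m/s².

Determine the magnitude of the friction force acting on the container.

Perpendicular to the surface, N = m g cos θ = 28·9.81·cos 22.2° = 254.3 N.
For equilibrium along the incline the friction force must supply f = m g sin θ − P = 103.8 − 36 = 67.79 N (positive meaning up-slope).
Static friction can supply at most μ_s N = 124.6 N.
Since |67.79| ≤ 124.6 N, static friction is sufficient; f equals the required value, not μ_s N.

f ≈ 67.8 N (up the incline)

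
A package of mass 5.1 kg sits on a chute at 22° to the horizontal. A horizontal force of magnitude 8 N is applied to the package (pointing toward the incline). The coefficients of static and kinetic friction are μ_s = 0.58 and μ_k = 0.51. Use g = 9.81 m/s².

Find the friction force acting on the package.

f ≈ 11.3 N (up the incline)

The horizontal push has a component P sin θ into the surface, so N = m g cos θ + P sin θ = 46.39 + 2.997 = 49.38 N.
Along the incline, the net driving force (taking up-slope positive) is P cos θ − m g sin θ = 7.417 − 18.74 = -11.32 N, so equilibrium requires friction f = 11.32 N (up-slope).
Maximum static friction: μ_s N = 0.58 × 49.38 = 28.64 N.
|f_req| = 11.32 ≤ 28.64 N → the package is in equilibrium; friction equals the required value.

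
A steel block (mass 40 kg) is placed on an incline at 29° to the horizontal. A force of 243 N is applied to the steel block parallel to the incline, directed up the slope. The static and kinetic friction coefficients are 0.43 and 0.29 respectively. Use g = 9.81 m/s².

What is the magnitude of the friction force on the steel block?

f ≈ 52.8 N (down the incline)

Normal force: N = m g cos θ = 40 × 9.81 × cos 29° = 343.2 N.
For equilibrium along the incline the friction force must supply f = m g sin θ − P = 190.2 − 243 = -52.76 N (positive meaning up-slope).
Maximum static friction available: μ_s N = 0.43 × 343.2 = 147.6 N.
Since |-52.76| ≤ 147.6 N, no slip — friction simply equals what equilibrium demands.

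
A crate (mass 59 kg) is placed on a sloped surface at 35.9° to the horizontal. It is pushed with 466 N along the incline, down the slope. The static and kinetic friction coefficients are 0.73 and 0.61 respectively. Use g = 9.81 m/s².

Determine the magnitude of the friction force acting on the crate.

f ≈ 286 N (up the incline)

Perpendicular to the surface, N = m g cos θ = 59·9.81·cos 35.9° = 468.8 N.
Parallel to the incline, ΣF = 0 gives f = m g sin θ + P = 339.4 + 466 = 805.4 N (up-slope positive).
Static friction can supply at most μ_s N = 342.3 N.
|805.4| exceeds 342.3 N, so the crate slips down-slope; friction is kinetic, f = μ_k N = 0.61×468.8 = 286 N.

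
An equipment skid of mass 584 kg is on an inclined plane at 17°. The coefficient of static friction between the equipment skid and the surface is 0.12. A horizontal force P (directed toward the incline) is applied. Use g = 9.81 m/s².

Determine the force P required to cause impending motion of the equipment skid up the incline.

P ≈ 2530 N

At impending motion up the slope, friction acts down-slope at its limit: f = μ_s N.
Perpendicular to the incline: N = m g cos θ + P sin θ.
Along the incline: P cos θ = m g sin θ + μ_s N = m g sin θ + μ_s (m g cos θ + P sin θ).
Solving, P (cos θ − μ_s sin θ) = m g (sin θ + μ_s cos θ), so P = 584×9.81×(sin 17° + 0.12 cos 17°)/(cos 17° − 0.12 sin 17°) = 5730×0.4071/0.9212 = 2530 N.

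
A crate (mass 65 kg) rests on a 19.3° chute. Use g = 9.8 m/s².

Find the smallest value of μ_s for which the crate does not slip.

μ_s,min ≈ 0.35

At the slip threshold m g sin θ = μ_s m g cos θ, so μ_s,min = tan θ.
μ_s,min = tan 19.3° = 0.35.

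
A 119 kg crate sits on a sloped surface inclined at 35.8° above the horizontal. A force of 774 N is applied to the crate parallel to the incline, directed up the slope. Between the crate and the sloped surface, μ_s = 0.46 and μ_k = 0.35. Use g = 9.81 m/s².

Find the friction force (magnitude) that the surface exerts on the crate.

f ≈ 91.1 N (down the incline)

The normal reaction is N = m g cos θ = 946.8 N.
The friction needed for equilibrium is m g sin θ − P = 682.9 − 774 = -91.13 N, measured positive up-slope.
Static friction can supply at most μ_s N = 435.5 N.
Since |-91.13| ≤ 435.5 N, no slip — friction simply equals what equilibrium demands.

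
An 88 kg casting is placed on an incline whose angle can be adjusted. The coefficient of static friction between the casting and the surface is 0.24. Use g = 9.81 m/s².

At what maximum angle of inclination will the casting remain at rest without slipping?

At the slip threshold, m g sin θ = μ_s · m g cos θ, so tan θ = μ_s.
θ_max = arctan(0.24) = 13.5°.

θ_max ≈ 13.5°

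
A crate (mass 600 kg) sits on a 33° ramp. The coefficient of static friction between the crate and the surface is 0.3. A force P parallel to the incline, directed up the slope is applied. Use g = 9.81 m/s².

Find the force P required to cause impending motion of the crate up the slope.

At impending motion up the slope, friction acts down-slope at its limit: f = μ_s N.
P is parallel to the surface, so N = m g cos θ = 4940 N.
Along the incline: P = m g sin θ + μ_s N = 3210 + 0.3×4940 = 4690 N.

P ≈ 4690 N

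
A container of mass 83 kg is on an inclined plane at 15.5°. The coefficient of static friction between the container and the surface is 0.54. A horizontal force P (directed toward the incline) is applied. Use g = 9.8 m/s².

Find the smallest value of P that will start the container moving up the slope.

At impending motion up the slope, friction acts down-slope at its limit: f = μ_s N.
Perpendicular to the incline: N = m g cos θ + P sin θ.
Along the incline: P cos θ = m g sin θ + μ_s N = m g sin θ + μ_s (m g cos θ + P sin θ).
Solving, P (cos θ − μ_s sin θ) = m g (sin θ + μ_s cos θ), so P = 83×9.8×(sin 15.5° + 0.54 cos 15.5°)/(cos 15.5° − 0.54 sin 15.5°) = 813×0.7876/0.8193 = 782 N.

P ≈ 782 N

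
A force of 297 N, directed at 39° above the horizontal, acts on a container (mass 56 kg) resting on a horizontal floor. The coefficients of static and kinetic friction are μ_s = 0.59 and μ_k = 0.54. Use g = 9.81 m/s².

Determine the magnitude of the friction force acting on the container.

f ≈ 196 N

Vertical equilibrium gives N = m g − P sin α = 362.5 N.
The horizontal driving force is P cos α = 230.8 N, so equilibrium needs friction f = 230.8 N.
μ_s N = 0.59 × 362.5 = 213.8 N.
230.8 > 213.8 N → the container slides; f = μ_k N = 0.54×362.5 = 196 N.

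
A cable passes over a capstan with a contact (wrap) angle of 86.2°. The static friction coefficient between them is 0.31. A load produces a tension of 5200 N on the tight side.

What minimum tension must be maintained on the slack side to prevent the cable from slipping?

Capstan equation at impending slip: T_tight/T_slack = e^{μβ}.
β = 86.2° = 1.504 rad; e^{μβ} = e^{0.31×1.504} = 1.594.
T_slack = T_tight / e^{μβ} = 5200 / 1.594 = 3260 N.

T_min ≈ 3260 N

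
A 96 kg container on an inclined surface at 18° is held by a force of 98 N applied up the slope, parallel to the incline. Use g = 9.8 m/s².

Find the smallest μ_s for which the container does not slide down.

N = m g cos θ = 894.8 N.
Friction must make up the shortfall along the incline: f = m g sin θ − P = 290.7 − 98 = 192.7 N.
At the threshold f = μ_s N, so μ_s,min = 192.7/894.8 = 0.215.

μ_s,min ≈ 0.215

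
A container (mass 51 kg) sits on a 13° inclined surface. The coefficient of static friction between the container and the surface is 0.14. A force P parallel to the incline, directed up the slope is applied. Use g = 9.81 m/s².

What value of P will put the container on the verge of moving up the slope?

At impending motion up the slope, friction acts down-slope at its limit: f = μ_s N.
P is parallel to the surface, so N = m g cos θ = 487 N.
Along the incline: P = m g sin θ + μ_s N = 113 + 0.14×487 = 181 N.

P ≈ 181 N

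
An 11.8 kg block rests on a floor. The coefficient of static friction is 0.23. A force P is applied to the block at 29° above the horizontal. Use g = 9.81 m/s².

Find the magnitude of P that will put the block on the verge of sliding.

N = m g − P sin α (the pull lifts the block).
At impending slip, P cos α = μ_s N = μ_s (m g − P sin α).
Solving: P (cos α + μ_s sin α) = μ_s m g → P = 0.23×116/(cos 29° + 0.23 sin 29°) = 26.6/0.9861 = 27 N.

P ≈ 27 N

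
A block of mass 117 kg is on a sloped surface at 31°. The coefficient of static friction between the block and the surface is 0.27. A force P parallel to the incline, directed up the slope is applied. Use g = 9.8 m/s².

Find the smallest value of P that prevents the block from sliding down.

P_min ≈ 325 N

The block tends to slide down (tan θ > μ_s), so at the point of impending slip friction acts up-slope at its limit: f = μ_s N.
P is parallel to the surface, so N = m g cos θ = 983 N.
Along the incline: P + μ_s N = m g sin θ, so P = 591 − 0.27×983 = 325 N.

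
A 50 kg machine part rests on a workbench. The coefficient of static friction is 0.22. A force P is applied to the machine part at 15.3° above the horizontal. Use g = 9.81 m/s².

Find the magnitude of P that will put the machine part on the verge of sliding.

N = m g − P sin α (the pull lifts the machine part).
At impending slip, P cos α = μ_s N = μ_s (m g − P sin α).
Solving: P (cos α + μ_s sin α) = μ_s m g → P = 0.22×490/(cos 15.3° + 0.22 sin 15.3°) = 108/1.023 = 106 N.

P ≈ 106 N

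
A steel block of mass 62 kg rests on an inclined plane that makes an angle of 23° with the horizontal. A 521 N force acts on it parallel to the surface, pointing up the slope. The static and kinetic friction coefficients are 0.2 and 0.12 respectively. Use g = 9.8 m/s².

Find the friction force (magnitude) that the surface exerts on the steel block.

The normal reaction is N = m g cos θ = 559.3 N.
Parallel to the incline, ΣF = 0 gives f = m g sin θ − P = 237.4 − 521 = -283.6 N (up-slope positive).
Static friction can supply at most μ_s N = 111.9 N.
Since |-283.6| > 111.9 N, static friction cannot hold it; the steel block slides up the incline and kinetic friction applies: f = μ_k N = 0.12 × 559.3 = 67.1 N.

f ≈ 67.1 N (down the incline)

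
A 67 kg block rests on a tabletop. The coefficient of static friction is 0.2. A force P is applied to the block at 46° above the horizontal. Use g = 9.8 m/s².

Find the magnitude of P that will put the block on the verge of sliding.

P ≈ 157 N

N = m g − P sin α (the pull lifts the block).
At impending slip, P cos α = μ_s N = μ_s (m g − P sin α).
Solving: P (cos α + μ_s sin α) = μ_s m g → P = 0.2×657/(cos 46° + 0.2 sin 46°) = 131/0.8385 = 157 N.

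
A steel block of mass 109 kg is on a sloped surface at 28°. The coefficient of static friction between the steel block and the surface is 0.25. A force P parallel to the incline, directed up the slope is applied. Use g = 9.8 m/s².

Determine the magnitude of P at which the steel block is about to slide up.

At impending motion up the slope, friction acts down-slope at its limit: f = μ_s N.
P is parallel to the surface, so N = m g cos θ = 943 N.
Along the incline: P = m g sin θ + μ_s N = 501 + 0.25×943 = 737 N.

P ≈ 737 N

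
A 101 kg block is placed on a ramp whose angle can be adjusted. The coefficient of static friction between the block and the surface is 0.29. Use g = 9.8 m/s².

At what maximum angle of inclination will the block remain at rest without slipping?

θ_max ≈ 16.2°

At the slip threshold, m g sin θ = μ_s · m g cos θ, so tan θ = μ_s.
θ_max = arctan(0.29) = 16.2°.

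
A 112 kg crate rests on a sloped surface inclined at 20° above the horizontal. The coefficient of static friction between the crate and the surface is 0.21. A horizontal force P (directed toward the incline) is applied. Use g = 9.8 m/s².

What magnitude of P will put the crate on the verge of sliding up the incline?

At impending motion up the slope, friction acts down-slope at its limit: f = μ_s N.
Perpendicular to the incline: N = m g cos θ + P sin θ.
Along the incline: P cos θ = m g sin θ + μ_s N = m g sin θ + μ_s (m g cos θ + P sin θ).
Solving, P (cos θ − μ_s sin θ) = m g (sin θ + μ_s cos θ), so P = 112×9.8×(sin 20° + 0.21 cos 20°)/(cos 20° − 0.21 sin 20°) = 1100×0.5394/0.8679 = 682 N.

P ≈ 682 N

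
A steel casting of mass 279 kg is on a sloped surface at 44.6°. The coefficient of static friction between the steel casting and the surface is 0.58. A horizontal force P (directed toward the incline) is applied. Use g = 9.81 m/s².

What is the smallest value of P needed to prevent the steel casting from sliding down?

P_min ≈ 707 N

The steel casting tends to slide down (tan θ > μ_s), so at the point of impending slip friction acts up-slope at its limit: f = μ_s N.
Perpendicular to the incline: N = m g cos θ + P sin θ.
Along the incline: P cos θ + μ_s N = m g sin θ, i.e. P cos θ + μ_s (m g cos θ + P sin θ) = m g sin θ.
Solving, P (cos θ + μ_s sin θ) = m g (sin θ − μ_s cos θ), so P = 2740×0.2892/1.119 = 707 N.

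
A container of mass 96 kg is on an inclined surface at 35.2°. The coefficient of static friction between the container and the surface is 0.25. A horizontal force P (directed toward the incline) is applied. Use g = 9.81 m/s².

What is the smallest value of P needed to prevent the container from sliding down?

The container tends to slide down (tan θ > μ_s), so at the point of impending slip friction acts up-slope at its limit: f = μ_s N.
Perpendicular to the incline: N = m g cos θ + P sin θ.
Along the incline: P cos θ + μ_s N = m g sin θ, i.e. P cos θ + μ_s (m g cos θ + P sin θ) = m g sin θ.
Solving, P (cos θ + μ_s sin θ) = m g (sin θ − μ_s cos θ), so P = 942×0.3721/0.9613 = 365 N.

P_min ≈ 365 N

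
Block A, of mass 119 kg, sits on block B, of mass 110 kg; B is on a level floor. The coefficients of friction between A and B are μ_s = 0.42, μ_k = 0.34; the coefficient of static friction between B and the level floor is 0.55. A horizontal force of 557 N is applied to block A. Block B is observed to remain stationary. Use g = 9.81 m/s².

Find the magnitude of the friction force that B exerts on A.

f ≈ 397 N

Between the blocks, N₁ = m_A g = 1167 N.
So the A–B interface can sustain at most μ_s N₁ = 490.3 N of static friction.
Since P = 557 N > 490.3 N, A slides on B; the A–B friction is kinetic: f₁ = μ_k N₁ = 0.34×1167 = 397 N.
B experiences an equal 397 N forward from A (third law). B is in equilibrium, so the floor supplies f₂ = 397 N of static friction (limit μ_s(m_A+m_B)g = 1236 N, not exceeded).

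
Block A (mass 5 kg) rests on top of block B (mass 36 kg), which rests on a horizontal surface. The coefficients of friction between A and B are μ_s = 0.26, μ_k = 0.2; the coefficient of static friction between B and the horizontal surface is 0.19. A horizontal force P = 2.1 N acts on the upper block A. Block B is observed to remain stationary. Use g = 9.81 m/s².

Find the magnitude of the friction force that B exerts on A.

f ≈ 2.1 N

Between the blocks, N₁ = m_A g = 49.05 N.
So the A–B interface can sustain at most μ_s N₁ = 12.75 N of static friction.
Since P = 2.1 N ≤ 12.75 N, A does not slip on B; friction on A equals P = 2.1 N.
By Newton's third law B feels 2.1 N forward from A. With B stationary, the floor's static friction on B balances it: f₂ = 2.1 N (well within μ_s(m_A+m_B)g = 76.42 N).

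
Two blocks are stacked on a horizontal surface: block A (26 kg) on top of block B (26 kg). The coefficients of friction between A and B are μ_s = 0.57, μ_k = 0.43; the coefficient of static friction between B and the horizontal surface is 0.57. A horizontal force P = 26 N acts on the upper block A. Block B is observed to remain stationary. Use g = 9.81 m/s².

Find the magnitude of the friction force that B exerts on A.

Between the blocks, N₁ = m_A g = 255.1 N.
Maximum static friction on A from B: μ_s N₁ = 0.57×255.1 = 145.4 N.
Since P = 26 N ≤ 145.4 N, A does not slip on B; friction on A equals P = 26 N.
B experiences an equal 26 N forward from A (third law). B is in equilibrium, so the floor supplies f₂ = 26 N of static friction (limit μ_s(m_A+m_B)g = 290.8 N, not exceeded).

f ≈ 26 N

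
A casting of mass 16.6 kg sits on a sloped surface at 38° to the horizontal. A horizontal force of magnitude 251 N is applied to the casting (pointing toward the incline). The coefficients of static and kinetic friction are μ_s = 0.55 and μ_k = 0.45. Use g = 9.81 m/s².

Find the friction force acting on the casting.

f ≈ 97.5 N (down the incline)

Normal direction: N = m g cos θ + P sin θ = 282.9 N.
Along the incline, the net driving force (taking up-slope positive) is P cos θ − m g sin θ = 197.8 − 100.3 = 97.53 N, so equilibrium requires friction f = -97.53 N (down-slope).
Maximum static friction: μ_s N = 0.55 × 282.9 = 155.6 N.
Since 97.53 N is within the 155.6 N limit, the casting stays put and friction is exactly 97.5 N.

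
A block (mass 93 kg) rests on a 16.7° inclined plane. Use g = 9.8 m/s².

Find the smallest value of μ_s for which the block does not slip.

At the slip threshold m g sin θ = μ_s m g cos θ, so μ_s,min = tan θ.
μ_s,min = tan 16.7° = 0.3.

μ_s,min ≈ 0.3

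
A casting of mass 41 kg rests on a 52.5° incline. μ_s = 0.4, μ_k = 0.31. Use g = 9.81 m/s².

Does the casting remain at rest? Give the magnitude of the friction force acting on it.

N = m g cos θ = 245 N.
Down-slope weight component: m g sin θ = 319 N.
μ_s N = 97.9 N.
319 > 97.9 N, so it slides; kinetic friction f = μ_k N = 0.31×245 = 75.9 N.

f ≈ 75.9 N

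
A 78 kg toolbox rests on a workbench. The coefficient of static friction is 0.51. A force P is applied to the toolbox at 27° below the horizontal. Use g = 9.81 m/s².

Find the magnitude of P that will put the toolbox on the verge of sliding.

P ≈ 592 N

N = m g + P sin α (the push presses the toolbox into the workbench).
At impending slip, P cos α = μ_s N = μ_s (m g + P sin α).
Solving: P (cos α − μ_s sin α) = μ_s m g → P = 0.51×765/(cos 27° − 0.51 sin 27°) = 390/0.6595 = 592 N.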